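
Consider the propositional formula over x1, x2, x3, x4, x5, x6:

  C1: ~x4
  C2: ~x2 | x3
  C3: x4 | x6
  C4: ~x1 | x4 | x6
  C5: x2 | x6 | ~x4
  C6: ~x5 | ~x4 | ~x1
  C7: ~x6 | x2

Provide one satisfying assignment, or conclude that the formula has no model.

Unit clause (~x4) forces x4 = 0.
Unit clause (x6) forces x6 = 1.
Unit clause (x2) forces x2 = 1.
Unit clause (x3) forces x3 = 1.
Every clause is now satisfied; x1, x5 are unconstrained.

x1 ↦ 1; x2 ↦ 1; x3 ↦ 1; x4 ↦ 0; x5 ↦ 0; x6 ↦ 1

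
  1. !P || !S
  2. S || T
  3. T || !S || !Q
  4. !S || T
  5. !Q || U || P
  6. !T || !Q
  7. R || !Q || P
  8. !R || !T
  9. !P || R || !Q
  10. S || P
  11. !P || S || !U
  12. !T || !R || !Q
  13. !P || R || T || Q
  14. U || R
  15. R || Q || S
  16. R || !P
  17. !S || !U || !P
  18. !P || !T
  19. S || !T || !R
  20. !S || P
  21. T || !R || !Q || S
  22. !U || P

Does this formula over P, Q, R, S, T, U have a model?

No, unsatisfiable

Branch on P: set P = false.
(S) alone gives S = true.
But (!S) is also a unit clause — contradiction.
So P must be the other value — set P = true.
(!S) alone gives S = false.
(T) alone gives T = true.
But (!T) is also a unit clause — contradiction.
Both values of P lead to a conflict.
No assignment satisfies every clause.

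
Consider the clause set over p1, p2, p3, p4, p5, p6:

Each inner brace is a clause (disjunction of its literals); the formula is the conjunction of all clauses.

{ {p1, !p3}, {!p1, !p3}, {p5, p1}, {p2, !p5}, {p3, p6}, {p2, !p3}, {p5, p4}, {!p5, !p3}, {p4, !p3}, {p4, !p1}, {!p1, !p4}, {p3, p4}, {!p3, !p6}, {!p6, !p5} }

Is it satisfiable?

Try p1 = true.
(!p3) alone gives p3 = false.
(p6) alone gives p6 = true.
(p4) alone gives p4 = true.
That conflicts with the unit clause (!p4).
Undo p1 and try p1 = false.
(!p3) alone gives p3 = false.
(p5) alone gives p5 = true.
(p2) alone gives p2 = true.
(p6) alone gives p6 = true.
That conflicts with the unit clause (!p6).
Either choice for p1 ends in contradiction.
No assignment satisfies every clause.

Unsatisfiable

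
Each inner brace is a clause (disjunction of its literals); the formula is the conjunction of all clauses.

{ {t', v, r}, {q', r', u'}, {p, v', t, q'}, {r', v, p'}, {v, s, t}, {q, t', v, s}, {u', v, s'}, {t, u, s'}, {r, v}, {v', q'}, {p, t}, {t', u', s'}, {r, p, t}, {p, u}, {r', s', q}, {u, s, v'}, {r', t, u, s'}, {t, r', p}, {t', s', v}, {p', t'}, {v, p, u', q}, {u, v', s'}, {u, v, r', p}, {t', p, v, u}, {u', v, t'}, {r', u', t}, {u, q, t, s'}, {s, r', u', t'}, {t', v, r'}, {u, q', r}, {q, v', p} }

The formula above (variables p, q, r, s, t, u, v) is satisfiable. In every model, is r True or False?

Suppose r = 1.
Suppose q = 0.
The clause (s') is unit, so s = 0.
Suppose v = 1.
The clause (u) is unit, so u = 1.
The clause (t) is unit, so t = 1.
But (t') is also a unit clause — contradiction.
That branch fails; take v = 0 instead.
The clause (p') is unit, so p = 0.
The clause (t) is unit, so t = 1.
But (t') is also a unit clause — contradiction.
Neither v = 1 nor v = 0 works.
That branch fails; take q = 1 instead.
The clause (u') is unit, so u = 0.
The clause (v') is unit, so v = 0.
The clause (p') is unit, so p = 0.
But (p) is also a unit clause — contradiction.
Neither q = 1 nor q = 0 works.
So every satisfying assignment has r = False.

False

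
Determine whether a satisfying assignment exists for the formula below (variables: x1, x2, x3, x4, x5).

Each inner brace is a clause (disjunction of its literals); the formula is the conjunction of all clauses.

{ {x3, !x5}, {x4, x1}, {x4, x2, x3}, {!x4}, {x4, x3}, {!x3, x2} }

Yes

The clause (!x4) is unit, so x4 = false.
The clause (x1) is unit, so x1 = true.
The clause (x3) is unit, so x3 = true.
The clause (x2) is unit, so x2 = true.
All clauses hold; x5 can take either value.
A satisfying assignment: x1: true,  x2: true,  x3: true,  x4: false,  x5: true.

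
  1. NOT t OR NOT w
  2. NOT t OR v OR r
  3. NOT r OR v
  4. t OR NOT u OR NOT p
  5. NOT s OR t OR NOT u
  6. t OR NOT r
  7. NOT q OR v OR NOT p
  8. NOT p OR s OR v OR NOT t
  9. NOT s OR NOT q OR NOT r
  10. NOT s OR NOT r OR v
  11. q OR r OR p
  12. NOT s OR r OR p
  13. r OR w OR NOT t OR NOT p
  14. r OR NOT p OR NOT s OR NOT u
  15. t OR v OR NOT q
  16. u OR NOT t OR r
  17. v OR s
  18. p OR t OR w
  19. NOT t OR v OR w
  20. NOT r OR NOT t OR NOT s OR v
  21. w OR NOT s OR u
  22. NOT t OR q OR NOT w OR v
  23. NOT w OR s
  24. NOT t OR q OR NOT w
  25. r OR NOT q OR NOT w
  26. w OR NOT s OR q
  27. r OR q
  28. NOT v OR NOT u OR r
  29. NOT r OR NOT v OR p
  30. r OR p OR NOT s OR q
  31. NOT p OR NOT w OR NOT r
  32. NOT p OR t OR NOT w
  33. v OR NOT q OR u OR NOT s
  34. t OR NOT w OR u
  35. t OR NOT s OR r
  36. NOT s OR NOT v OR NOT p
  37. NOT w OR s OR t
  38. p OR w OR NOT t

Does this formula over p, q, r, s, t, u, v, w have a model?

Branch on t: set t = false.
Unit clause (NOT r) forces r = false.
Unit clause (q) forces q = true.
Unit clause (v) forces v = true.
Unit clause (NOT w) forces w = false.
Unit clause (p) forces p = true.
Unit clause (NOT u) forces u = false.
Unit clause (NOT s) forces s = false.
This assignment satisfies each clause.
A satisfying assignment: p ↦ true, q ↦ true, r ↦ false, s ↦ false, t ↦ false, u ↦ false, v ↦ true, w ↦ false.

Yes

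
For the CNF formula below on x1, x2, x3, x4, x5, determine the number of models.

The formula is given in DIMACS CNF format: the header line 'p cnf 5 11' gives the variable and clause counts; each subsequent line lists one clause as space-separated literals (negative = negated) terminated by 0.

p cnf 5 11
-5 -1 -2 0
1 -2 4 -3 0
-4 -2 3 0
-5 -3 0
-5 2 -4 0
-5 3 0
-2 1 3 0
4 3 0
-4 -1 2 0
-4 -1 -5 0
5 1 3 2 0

6

There are 2^5 = 32 truth assignments over (x1, x2, x3, x4, x5).
Split on x5. With x5 = True, the clauses containing x5 are satisfied and ¬x5 drops from the rest; 0 of the 2^4 = 16 assignments to the other variables satisfy what remains.
With x5 = False, by the same count on the reduced clause set, 6 assignments work.
Total: 0 + 6 = 6.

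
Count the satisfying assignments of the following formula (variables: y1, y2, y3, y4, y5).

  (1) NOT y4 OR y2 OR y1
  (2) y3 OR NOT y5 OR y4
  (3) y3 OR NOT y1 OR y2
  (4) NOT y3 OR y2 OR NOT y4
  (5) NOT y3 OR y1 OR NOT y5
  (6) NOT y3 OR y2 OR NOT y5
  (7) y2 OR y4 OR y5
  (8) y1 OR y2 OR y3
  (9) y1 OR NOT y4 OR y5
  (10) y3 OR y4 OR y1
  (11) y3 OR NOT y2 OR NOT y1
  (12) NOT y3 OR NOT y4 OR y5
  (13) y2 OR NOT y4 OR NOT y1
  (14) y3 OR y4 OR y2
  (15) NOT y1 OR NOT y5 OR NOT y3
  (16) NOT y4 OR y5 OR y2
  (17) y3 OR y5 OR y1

There are 2^5 = 32 truth assignments over (y1, y2, y3, y4, y5).
Split on y4. With y4 = true, the clauses containing y4 are satisfied and NOT y4 drops from the rest; 1 of the 2^4 = 16 assignments to the other variables satisfy what remains.
With y4 = false, by the same count on the reduced clause set, 2 assignments work.
(One model: y1=F, y2=T, y3=F, y4=T, y5=T.)
Total: 1 + 2 = 3.

3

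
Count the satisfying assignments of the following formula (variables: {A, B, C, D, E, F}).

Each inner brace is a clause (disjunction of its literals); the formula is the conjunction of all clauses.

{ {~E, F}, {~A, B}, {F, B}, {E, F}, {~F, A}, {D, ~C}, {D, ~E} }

There are 2^6 = 64 truth assignments over (A, B, C, D, E, F).
Split on F. With F = 1, the clauses containing F are satisfied and ~F drops from the rest; 5 of the 2^5 = 32 assignments to the other variables satisfy what remains.
With F = 0, by the same count on the reduced clause set, 0 assignments work.
(One model: A=T, B=T, C=F, D=F, E=F, F=T.)
Total: 5 + 0 = 5.

5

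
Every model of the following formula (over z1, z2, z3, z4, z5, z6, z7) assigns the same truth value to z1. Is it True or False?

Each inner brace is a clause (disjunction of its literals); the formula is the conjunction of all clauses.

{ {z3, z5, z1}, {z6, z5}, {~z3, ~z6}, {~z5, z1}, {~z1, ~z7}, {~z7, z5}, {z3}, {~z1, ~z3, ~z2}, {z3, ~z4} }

Suppose z1 = 0.
From the singleton clause (~z5), z5 = 0.
From the singleton clause (z3), z3 = 1.
From the singleton clause (z6), z6 = 1.
But (~z6) is also a unit clause — contradiction.
So every satisfying assignment has z1 = True.

True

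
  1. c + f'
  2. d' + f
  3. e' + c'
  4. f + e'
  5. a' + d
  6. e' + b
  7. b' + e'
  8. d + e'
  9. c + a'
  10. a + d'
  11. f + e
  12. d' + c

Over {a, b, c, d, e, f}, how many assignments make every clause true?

4

There are 2^6 = 64 truth assignments over (a, b, c, d, e, f).
Split on f. With f = 1, the clauses containing f are satisfied and f' drops from the rest; 4 of the 2^5 = 32 assignments to the other variables satisfy what remains.
With f = 0, by the same count on the reduced clause set, 0 assignments work.
Total: 4 + 0 = 4.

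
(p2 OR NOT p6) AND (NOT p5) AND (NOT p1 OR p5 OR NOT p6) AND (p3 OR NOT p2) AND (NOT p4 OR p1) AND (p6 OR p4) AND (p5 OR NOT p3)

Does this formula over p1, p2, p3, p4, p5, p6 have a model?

Yes

From the singleton clause (NOT p5), p5 = false.
From the singleton clause (NOT p3), p3 = false.
From the singleton clause (NOT p2), p2 = false.
From the singleton clause (NOT p6), p6 = false.
From the singleton clause (p4), p4 = true.
From the singleton clause (p1), p1 = true.
Every clause now holds.
A satisfying assignment: p1: true, p2: false, p3: false, p4: true, p5: false, p6: false.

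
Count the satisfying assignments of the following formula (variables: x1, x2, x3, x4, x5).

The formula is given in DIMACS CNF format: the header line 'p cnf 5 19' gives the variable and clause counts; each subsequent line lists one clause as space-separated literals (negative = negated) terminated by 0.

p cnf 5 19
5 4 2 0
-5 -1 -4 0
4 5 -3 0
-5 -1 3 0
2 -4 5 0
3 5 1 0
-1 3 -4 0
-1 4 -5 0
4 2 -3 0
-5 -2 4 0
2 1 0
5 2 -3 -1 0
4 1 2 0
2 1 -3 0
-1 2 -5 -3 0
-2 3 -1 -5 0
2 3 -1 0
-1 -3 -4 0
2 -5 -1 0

There are 2^5 = 32 truth assignments over (x1, x2, x3, x4, x5).
Split on x1. With x1 = True, the clauses containing x1 are satisfied and ¬x1 drops from the rest; 1 of the 2^4 = 16 assignments to the other variables satisfy what remains.
With x1 = False, by the same count on the reduced clause set, 3 assignments work.
(One model: x1=F, x2=T, x3=F, x4=T, x5=T.)
Total: 1 + 3 = 4.

4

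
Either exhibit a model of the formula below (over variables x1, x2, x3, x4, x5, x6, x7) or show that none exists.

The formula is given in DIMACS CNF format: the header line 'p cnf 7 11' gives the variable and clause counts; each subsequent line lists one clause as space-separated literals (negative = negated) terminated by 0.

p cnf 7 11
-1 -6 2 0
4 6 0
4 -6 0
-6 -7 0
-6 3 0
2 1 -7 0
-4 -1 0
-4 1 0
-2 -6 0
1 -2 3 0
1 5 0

Suppose x4 = True.
(¬x1) alone gives x1 = False.
That conflicts with the unit clause (x1).
Undo x4 and try x4 = False.
(x6) alone gives x6 = True.
That conflicts with the unit clause (¬x6).
Either choice for x4 ends in contradiction.

UNSATISFIABLE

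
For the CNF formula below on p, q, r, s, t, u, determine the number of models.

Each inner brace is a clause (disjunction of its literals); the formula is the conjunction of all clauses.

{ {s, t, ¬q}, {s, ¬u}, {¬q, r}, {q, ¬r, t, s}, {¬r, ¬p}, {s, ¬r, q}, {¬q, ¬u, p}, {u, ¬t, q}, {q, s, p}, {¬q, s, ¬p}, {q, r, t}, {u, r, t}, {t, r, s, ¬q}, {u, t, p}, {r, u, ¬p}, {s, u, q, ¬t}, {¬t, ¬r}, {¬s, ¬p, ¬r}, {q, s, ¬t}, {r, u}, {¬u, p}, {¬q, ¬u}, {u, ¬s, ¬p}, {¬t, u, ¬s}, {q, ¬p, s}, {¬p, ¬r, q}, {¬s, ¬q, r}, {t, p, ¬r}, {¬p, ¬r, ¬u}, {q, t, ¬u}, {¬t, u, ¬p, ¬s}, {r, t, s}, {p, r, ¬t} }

1

There are 2^6 = 64 truth assignments over (p, q, r, s, t, u).
Split on t. With t = True, the clauses containing t are satisfied and ¬t drops from the rest; 1 of the 2^5 = 32 assignments to the other variables satisfy what remains.
With t = False, by the same count on the reduced clause set, 0 assignments work.
(One model: p=T, q=F, r=F, s=T, t=T, u=T.)
Total: 1 + 0 = 1.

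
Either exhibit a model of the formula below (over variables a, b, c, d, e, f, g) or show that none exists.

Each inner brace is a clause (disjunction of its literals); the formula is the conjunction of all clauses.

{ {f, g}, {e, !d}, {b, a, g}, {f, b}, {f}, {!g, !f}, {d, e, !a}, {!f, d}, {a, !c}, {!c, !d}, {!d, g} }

UNSATISFIABLE

Unit clause (f) forces f = true.
Unit clause (!g) forces g = false.
Unit clause (d) forces d = true.
But (!d) is also a unit clause — contradiction.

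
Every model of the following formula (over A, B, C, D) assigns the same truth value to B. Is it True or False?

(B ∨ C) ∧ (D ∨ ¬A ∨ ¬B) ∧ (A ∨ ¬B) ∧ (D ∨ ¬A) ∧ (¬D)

Suppose B = True.
From the singleton clause (A), A = True.
From the singleton clause (D), D = True.
That conflicts with the unit clause (¬D).
So every satisfying assignment has B = False.

False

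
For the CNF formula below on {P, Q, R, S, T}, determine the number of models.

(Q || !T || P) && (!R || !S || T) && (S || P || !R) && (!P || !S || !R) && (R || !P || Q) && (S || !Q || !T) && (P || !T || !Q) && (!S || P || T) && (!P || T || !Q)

5

There are 2^5 = 32 truth assignments over (P, Q, R, S, T).
Split on S. With S = true, the clauses containing S are satisfied and !S drops from the rest; 1 of the 2^4 = 16 assignments to the other variables satisfy what remains.
With S = false, by the same count on the reduced clause set, 4 assignments work.
Total: 1 + 4 = 5.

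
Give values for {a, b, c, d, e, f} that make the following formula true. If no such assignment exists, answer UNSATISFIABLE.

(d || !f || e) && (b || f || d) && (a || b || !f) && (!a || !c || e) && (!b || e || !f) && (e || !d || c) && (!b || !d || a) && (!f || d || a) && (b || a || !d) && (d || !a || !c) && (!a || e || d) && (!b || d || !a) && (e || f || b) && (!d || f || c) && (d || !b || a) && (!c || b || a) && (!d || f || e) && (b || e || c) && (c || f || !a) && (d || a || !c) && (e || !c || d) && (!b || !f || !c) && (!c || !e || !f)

Suppose d = true.
Suppose e = true.
Suppose b = false.
From the singleton clause (a), a = true.
Suppose f = false.
From the singleton clause (c), c = true.
Every clause now holds.

a=true, b=false, c=true, d=true, e=true, f=false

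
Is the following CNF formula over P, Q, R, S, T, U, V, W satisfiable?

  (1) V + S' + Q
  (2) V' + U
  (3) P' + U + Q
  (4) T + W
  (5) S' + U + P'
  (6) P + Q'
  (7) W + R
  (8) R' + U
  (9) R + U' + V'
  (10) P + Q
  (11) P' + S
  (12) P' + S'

No

Case V = 0:
Case S = 0:
Unit clause (P') forces P = 0.
Unit clause (Q') forces Q = 0.
Now (Q) is unsatisfied and unit — conflict.
Undo S and try S = 1.
Unit clause (Q) forces Q = 1.
Unit clause (P) forces P = 1.
Now (P') is unsatisfied and unit — conflict.
Either choice for S ends in contradiction.
Undo V and try V = 1.
Unit clause (U) forces U = 1.
Unit clause (R) forces R = 1.
Case T = 1:
Case P = 1:
Unit clause (S) forces S = 1.
Now (S') is unsatisfied and unit — conflict.
Undo P and try P = 0.
Unit clause (Q') forces Q = 0.
Now (Q) is unsatisfied and unit — conflict.
Either choice for P ends in contradiction.
Undo T and try T = 0.
Unit clause (W) forces W = 1.
Case P = 1:
Unit clause (S) forces S = 1.
Now (S') is unsatisfied and unit — conflict.
Undo P and try P = 0.
Unit clause (Q') forces Q = 0.
Now (Q) is unsatisfied and unit — conflict.
Either choice for P ends in contradiction.
Either choice for T ends in contradiction.
Either choice for V ends in contradiction.
No assignment satisfies every clause.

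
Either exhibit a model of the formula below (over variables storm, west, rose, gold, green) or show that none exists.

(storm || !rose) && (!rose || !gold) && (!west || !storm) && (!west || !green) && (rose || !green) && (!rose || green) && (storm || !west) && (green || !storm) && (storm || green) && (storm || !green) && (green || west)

storm=true; west=false; rose=true; gold=false; green=true

Try storm = true.
Unit clause (!west) forces west = false.
Unit clause (green) forces green = true.
Unit clause (rose) forces rose = true.
Unit clause (!gold) forces gold = false.
This assignment satisfies each clause.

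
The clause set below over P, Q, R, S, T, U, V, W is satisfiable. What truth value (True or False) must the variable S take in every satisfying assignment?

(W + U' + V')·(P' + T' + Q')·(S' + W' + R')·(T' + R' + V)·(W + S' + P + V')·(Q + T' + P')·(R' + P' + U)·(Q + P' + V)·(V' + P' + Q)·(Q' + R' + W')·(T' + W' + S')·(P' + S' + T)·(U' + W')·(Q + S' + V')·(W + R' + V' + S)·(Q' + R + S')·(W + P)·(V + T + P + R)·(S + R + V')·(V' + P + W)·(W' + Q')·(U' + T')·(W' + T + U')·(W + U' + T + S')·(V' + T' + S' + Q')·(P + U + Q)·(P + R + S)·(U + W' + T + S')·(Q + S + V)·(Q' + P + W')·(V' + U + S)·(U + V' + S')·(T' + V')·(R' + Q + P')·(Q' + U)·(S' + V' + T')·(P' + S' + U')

False

Suppose S = 1.
Case W = 0:
Unit clause (P) forces P = 1.
Unit clause (T) forces T = 1.
Unit clause (Q') forces Q = 0.
Now (Q) is unsatisfied and unit — conflict.
Backtrack on W: now try W = 1.
Unit clause (R') forces R = 0.
Unit clause (T') forces T = 0.
Unit clause (P') forces P = 0.
Unit clause (U') forces U = 0.
Now (U) is unsatisfied and unit — conflict.
Both values of W lead to a conflict.
So every satisfying assignment has S = False.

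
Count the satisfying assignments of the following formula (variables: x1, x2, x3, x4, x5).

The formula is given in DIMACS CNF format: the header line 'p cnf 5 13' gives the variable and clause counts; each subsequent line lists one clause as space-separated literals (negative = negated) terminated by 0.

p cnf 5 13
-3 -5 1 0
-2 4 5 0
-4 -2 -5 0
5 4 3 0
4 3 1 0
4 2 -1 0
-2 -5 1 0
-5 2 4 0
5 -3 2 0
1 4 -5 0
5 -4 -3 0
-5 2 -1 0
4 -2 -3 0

6

There are 2^5 = 32 truth assignments over (x1, x2, x3, x4, x5).
Split on x5. With x5 = True, the clauses containing x5 are satisfied and ¬x5 drops from the rest; 2 of the 2^4 = 16 assignments to the other variables satisfy what remains.
With x5 = False, by the same count on the reduced clause set, 4 assignments work.
Total: 2 + 4 = 6.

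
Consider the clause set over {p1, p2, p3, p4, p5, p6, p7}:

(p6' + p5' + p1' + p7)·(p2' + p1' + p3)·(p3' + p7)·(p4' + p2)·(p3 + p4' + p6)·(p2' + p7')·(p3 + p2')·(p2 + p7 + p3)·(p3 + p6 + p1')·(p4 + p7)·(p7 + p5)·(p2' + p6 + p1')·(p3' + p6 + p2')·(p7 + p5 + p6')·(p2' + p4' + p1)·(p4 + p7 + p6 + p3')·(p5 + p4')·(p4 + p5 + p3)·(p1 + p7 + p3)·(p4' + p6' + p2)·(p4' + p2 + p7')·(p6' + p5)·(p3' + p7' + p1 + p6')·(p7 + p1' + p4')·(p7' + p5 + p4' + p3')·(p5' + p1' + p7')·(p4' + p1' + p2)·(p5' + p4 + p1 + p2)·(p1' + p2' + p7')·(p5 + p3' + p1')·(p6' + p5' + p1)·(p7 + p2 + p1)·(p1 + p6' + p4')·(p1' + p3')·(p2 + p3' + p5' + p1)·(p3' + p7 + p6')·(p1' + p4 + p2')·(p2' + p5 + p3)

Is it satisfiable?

Suppose p3 = 1.
Unit clause (p7) forces p7 = 1.
Unit clause (p2') forces p2 = 0.
Unit clause (p4') forces p4 = 0.
Unit clause (p1') forces p1 = 0.
Unit clause (p6') forces p6 = 0.
Unit clause (p5') forces p5 = 0.
Every clause now holds.
A satisfying assignment: p1: 0; p2: 0; p3: 1; p4: 0; p5: 0; p6: 0; p7: 1.

Yes, satisfiable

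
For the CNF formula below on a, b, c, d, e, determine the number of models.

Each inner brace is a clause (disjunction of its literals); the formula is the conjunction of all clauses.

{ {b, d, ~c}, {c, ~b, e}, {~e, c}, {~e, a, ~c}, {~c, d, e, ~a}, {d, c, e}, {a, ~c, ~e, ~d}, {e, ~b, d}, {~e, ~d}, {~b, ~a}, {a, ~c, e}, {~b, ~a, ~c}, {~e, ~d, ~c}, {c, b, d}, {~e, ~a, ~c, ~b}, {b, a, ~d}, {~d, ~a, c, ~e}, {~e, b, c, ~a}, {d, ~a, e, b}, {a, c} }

2

There are 2^5 = 32 truth assignments over (a, b, c, d, e).
Split on e. With e = 1, the clauses containing e are satisfied and ~e drops from the rest; 0 of the 2^4 = 16 assignments to the other variables satisfy what remains.
With e = 0, by the same count on the reduced clause set, 2 assignments work.
Total: 0 + 2 = 2.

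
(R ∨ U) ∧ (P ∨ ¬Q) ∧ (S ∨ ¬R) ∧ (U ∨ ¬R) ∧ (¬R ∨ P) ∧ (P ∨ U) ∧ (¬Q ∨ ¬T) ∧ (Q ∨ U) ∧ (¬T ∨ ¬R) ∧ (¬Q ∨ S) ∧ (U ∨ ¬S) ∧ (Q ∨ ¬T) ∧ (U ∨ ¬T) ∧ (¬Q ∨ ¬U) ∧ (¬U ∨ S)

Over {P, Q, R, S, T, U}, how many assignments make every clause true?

3

There are 2^6 = 64 truth assignments over (P, Q, R, S, T, U).
Split on U. With U = True, the clauses containing U are satisfied and ¬U drops from the rest; 3 of the 2^5 = 32 assignments to the other variables satisfy what remains.
With U = False, by the same count on the reduced clause set, 0 assignments work.
(One model: P=F, Q=F, R=F, S=T, T=F, U=T.)
Total: 3 + 0 = 3.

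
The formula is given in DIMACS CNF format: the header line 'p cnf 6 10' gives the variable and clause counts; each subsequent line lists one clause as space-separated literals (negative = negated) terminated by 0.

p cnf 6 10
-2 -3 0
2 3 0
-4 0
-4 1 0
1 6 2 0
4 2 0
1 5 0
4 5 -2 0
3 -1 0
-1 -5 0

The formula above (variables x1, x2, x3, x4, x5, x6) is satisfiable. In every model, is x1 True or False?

False

Suppose x1 = True.
From the singleton clause (¬x4), x4 = False.
From the singleton clause (x2), x2 = True.
From the singleton clause (¬x3), x3 = False.
But (x3) is also a unit clause — contradiction.
So every satisfying assignment has x1 = False.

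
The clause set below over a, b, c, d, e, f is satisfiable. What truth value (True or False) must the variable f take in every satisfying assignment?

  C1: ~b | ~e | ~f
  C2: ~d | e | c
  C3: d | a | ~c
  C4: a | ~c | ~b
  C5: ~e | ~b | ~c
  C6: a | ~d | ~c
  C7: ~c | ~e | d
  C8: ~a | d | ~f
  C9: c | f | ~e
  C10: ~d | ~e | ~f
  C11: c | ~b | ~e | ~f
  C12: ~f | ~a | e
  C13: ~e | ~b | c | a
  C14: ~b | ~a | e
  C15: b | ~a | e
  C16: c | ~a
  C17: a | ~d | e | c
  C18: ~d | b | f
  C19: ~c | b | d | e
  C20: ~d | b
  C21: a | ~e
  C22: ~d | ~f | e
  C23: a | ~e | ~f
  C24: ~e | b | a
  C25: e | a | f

True

Suppose f = 0.
Case c = 1:
Case d = 1:
The clause (a) is unit, so a = 1.
The clause (b) is unit, so b = 1.
The clause (~e) is unit, so e = 0.
But (e) is also a unit clause — contradiction.
Backtrack on d: now try d = 0.
The clause (a) is unit, so a = 1.
The clause (~e) is unit, so e = 0.
The clause (~b) is unit, so b = 0.
But (b) is also a unit clause — contradiction.
Either choice for d ends in contradiction.
Backtrack on c: now try c = 0.
The clause (~e) is unit, so e = 0.
The clause (~d) is unit, so d = 0.
The clause (~a) is unit, so a = 0.
But (a) is also a unit clause — contradiction.
Either choice for c ends in contradiction.
So every satisfying assignment has f = True.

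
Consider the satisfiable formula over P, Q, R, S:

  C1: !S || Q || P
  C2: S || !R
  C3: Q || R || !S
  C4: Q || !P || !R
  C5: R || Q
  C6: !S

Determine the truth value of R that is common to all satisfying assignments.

False

Suppose R = true.
Unit clause (S) forces S = true.
But (!S) is also a unit clause — contradiction.
So every satisfying assignment has R = False.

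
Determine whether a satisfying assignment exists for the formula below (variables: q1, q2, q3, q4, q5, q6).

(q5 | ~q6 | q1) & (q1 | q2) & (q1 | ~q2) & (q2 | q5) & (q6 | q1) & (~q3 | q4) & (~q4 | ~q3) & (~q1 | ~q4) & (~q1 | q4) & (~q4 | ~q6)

No, unsatisfiable

Case q1 = 1:
From the singleton clause (~q4), q4 = 0.
Now (q4) is unsatisfied and unit — conflict.
That branch fails; take q1 = 0 instead.
From the singleton clause (q2), q2 = 1.
Now (~q2) is unsatisfied and unit — conflict.
Either choice for q1 ends in contradiction.
No assignment satisfies every clause.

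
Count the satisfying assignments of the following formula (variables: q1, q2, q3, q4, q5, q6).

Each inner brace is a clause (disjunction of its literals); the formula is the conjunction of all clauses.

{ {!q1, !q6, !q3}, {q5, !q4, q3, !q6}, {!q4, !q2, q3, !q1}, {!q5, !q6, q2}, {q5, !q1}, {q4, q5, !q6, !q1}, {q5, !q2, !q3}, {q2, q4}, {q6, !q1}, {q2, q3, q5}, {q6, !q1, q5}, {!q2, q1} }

There are 2^6 = 64 truth assignments over (q1, q2, q3, q4, q5, q6).
Split on q4. With q4 = true, the clauses containing q4 are satisfied and !q4 drops from the rest; 4 of the 2^5 = 32 assignments to the other variables satisfy what remains.
With q4 = false, by the same count on the reduced clause set, 1 assignment works.
(One model: q1=F, q2=F, q3=F, q4=T, q5=T, q6=F.)
Total: 4 + 1 = 5.

5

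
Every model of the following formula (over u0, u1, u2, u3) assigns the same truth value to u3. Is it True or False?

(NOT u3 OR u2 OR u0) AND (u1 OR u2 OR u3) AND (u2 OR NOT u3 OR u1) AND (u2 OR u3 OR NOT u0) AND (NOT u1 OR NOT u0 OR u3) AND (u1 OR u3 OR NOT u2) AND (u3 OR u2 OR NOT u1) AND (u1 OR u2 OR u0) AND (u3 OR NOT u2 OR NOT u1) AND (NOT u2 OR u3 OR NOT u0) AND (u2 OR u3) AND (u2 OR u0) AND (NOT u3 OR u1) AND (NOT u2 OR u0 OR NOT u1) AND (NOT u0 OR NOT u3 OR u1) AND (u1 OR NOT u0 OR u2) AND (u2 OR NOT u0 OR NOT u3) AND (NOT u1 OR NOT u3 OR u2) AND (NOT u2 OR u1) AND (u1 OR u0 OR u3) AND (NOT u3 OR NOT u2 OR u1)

Suppose u3 = false.
(u2) alone gives u2 = true.
(u1) alone gives u1 = true.
But (NOT u1) is also a unit clause — contradiction.
So every satisfying assignment has u3 = True.

True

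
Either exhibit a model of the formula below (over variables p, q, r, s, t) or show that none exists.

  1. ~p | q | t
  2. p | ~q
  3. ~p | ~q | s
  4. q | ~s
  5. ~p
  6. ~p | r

Unit clause (~p) forces p = 0.
Unit clause (~q) forces q = 0.
Unit clause (~s) forces s = 0.
No clause remains; r, t are free.

p: 0,  q: 0,  r: 1,  s: 0,  t: 0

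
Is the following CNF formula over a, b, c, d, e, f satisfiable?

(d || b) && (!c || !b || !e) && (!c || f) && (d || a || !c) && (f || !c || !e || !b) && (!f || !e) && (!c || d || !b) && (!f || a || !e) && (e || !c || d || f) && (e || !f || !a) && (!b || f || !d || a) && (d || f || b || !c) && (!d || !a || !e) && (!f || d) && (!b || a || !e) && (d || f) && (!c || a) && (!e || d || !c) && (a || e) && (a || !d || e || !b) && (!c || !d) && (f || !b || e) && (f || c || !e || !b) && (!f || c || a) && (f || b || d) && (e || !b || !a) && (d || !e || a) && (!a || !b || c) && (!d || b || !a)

Suppose d = true.
The clause (!c) is unit, so c = false.
Suppose f = false.
Suppose b = false.
The clause (!a) is unit, so a = false.
The clause (e) is unit, so e = true.
Every clause now holds.
A satisfying assignment: a: false,  b: false,  c: false,  d: true,  e: true,  f: false.

Yes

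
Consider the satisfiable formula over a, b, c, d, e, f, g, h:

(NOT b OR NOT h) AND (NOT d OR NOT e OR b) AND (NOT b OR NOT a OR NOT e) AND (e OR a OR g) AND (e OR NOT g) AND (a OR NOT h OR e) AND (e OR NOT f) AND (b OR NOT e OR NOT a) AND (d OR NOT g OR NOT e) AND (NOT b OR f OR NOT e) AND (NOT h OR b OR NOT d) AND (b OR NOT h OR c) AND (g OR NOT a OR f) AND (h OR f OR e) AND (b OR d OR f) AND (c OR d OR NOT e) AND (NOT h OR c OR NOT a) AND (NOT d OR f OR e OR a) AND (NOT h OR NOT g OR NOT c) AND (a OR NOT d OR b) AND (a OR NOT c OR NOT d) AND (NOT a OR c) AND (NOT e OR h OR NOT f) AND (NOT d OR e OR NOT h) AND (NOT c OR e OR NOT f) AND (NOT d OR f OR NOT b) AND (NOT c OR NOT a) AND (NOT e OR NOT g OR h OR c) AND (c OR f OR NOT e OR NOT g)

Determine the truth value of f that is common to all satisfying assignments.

True

Suppose f = false.
Case b = false:
From the singleton clause (d), d = true.
From the singleton clause (NOT e), e = false.
From the singleton clause (NOT g), g = false.
From the singleton clause (a), a = true.
But (NOT a) is also a unit clause — contradiction.
So b must be the other value — set b = true.
From the singleton clause (NOT h), h = false.
From the singleton clause (NOT e), e = false.
But (e) is also a unit clause — contradiction.
Both values of b lead to a conflict.
So every satisfying assignment has f = True.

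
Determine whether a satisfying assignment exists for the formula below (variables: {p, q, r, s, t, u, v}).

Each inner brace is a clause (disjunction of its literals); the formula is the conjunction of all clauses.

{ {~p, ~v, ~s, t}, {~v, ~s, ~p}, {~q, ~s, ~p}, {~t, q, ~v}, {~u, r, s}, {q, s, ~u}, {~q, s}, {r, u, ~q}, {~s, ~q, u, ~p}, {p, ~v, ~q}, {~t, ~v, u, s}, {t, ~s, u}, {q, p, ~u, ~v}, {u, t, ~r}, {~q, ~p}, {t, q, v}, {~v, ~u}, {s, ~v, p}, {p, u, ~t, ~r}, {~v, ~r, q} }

Branch on q: set q = 0.
Branch on t: set t = 1.
From the singleton clause (~v), v = 0.
Branch on s: set s = 0.
From the singleton clause (~u), u = 0.
Branch on p: set p = 0.
From the singleton clause (~r), r = 0.
This assignment satisfies each clause.
A satisfying assignment: p=0,  q=0,  r=0,  s=0,  t=1,  u=0,  v=0.

Yes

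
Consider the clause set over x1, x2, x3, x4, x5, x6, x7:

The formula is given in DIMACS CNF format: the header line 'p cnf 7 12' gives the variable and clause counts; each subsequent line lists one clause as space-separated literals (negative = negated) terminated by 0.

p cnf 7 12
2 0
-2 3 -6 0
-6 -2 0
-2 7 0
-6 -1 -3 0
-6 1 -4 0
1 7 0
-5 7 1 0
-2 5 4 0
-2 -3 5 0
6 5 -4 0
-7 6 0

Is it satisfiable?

The clause (x2) is unit, so x2 = True.
The clause (¬x6) is unit, so x6 = False.
The clause (x7) is unit, so x7 = True.
Now (¬x7) is unsatisfied and unit — conflict.
No assignment satisfies every clause.

Unsatisfiable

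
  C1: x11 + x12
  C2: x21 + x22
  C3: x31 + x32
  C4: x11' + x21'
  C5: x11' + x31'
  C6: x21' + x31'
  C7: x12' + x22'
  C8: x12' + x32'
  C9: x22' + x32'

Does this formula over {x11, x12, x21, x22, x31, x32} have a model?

Suppose x11 = 1.
The clause (x21') is unit, so x21 = 0.
The clause (x22) is unit, so x22 = 1.
The clause (x31') is unit, so x31 = 0.
The clause (x32) is unit, so x32 = 1.
Now (x32') is unsatisfied and unit — conflict.
That branch fails; take x11 = 0 instead.
The clause (x12) is unit, so x12 = 1.
The clause (x22') is unit, so x22 = 0.
The clause (x21) is unit, so x21 = 1.
The clause (x31') is unit, so x31 = 0.
The clause (x32) is unit, so x32 = 1.
Now (x32') is unsatisfied and unit — conflict.
Both values of x11 lead to a conflict.
No assignment satisfies every clause.

No, unsatisfiable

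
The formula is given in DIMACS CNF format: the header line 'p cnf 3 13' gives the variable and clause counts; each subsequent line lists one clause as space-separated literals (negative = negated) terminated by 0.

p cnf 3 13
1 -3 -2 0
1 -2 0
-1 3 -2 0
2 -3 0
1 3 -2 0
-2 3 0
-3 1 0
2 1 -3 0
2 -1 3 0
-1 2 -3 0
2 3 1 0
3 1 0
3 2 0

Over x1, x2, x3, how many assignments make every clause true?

1

There are 2^3 = 8 truth assignments over (x1, x2, x3).
Check each against the 13 clauses (columns in the order x1, x2, x3):
  F F F  ✗ fails (x2 ∨ x3 ∨ x1)
  F F T  ✗ fails (x2 ∨ ¬x3)
  F T F  ✗ fails (x1 ∨ ¬x2)
  F T T  ✗ fails (x1 ∨ ¬x3 ∨ ¬x2)
  T F F  ✗ fails (x2 ∨ ¬x1 ∨ x3)
  T F T  ✗ fails (x2 ∨ ¬x3)
  T T F  ✗ fails (¬x1 ∨ x3 ∨ ¬x2)
  T T T  ✓ satisfies all
1 of the 8 rows is a model.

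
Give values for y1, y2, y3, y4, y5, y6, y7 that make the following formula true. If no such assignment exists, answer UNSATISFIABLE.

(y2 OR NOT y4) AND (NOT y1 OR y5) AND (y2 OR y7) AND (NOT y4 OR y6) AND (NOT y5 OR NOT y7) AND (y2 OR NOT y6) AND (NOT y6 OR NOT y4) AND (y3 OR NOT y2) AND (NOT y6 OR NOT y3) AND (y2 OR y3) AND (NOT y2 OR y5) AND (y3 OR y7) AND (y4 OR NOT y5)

y1 ↦ false,  y2 ↦ false,  y3 ↦ true,  y4 ↦ false,  y5 ↦ false,  y6 ↦ false,  y7 ↦ true

Try y2 = false.
Unit clause (NOT y4) forces y4 = false.
Unit clause (y7) forces y7 = true.
Unit clause (NOT y5) forces y5 = false.
Unit clause (NOT y1) forces y1 = false.
Unit clause (NOT y6) forces y6 = false.
Unit clause (y3) forces y3 = true.
Every clause now holds.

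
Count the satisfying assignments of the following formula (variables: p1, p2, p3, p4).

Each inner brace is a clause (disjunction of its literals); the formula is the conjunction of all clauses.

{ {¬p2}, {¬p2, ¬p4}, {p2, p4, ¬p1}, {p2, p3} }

3

There are 2^4 = 16 truth assignments over (p1, p2, p3, p4).
Split on p3. With p3 = True, the clauses containing p3 are satisfied and ¬p3 drops from the rest; 3 of the 2^3 = 8 assignments to the other variables satisfy what remains.
With p3 = False, by the same count on the reduced clause set, 0 assignments work.
Total: 3 + 0 = 3.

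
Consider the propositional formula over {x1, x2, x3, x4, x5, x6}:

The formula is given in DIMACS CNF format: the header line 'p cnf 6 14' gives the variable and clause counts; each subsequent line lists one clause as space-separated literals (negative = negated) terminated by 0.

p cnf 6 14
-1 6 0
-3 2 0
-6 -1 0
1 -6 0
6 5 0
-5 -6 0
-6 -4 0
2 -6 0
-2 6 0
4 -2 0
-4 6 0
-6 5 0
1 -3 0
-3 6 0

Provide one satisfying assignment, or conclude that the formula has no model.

x1 ↦ False; x2 ↦ False; x3 ↦ False; x4 ↦ False; x5 ↦ True; x6 ↦ False

Case x1 = False:
(¬x6) alone gives x6 = False.
(x5) alone gives x5 = True.
(¬x2) alone gives x2 = False.
(¬x3) alone gives x3 = False.
(¬x4) alone gives x4 = False.
Every clause now holds.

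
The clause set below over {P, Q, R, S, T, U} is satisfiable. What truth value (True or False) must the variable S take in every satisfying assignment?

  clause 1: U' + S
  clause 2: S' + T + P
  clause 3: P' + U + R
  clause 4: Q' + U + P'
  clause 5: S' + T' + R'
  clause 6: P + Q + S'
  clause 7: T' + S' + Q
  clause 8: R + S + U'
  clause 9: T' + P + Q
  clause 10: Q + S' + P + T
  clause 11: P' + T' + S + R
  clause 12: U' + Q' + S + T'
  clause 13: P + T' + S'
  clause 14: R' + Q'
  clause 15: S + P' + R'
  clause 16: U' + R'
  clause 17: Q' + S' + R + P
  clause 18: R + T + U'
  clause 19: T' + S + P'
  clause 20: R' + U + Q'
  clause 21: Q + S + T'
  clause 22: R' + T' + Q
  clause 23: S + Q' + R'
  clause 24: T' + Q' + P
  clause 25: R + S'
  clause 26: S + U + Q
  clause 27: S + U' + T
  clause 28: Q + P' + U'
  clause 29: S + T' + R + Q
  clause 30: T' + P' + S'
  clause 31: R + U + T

True

Suppose S = 0.
From the singleton clause (U'), U = 0.
From the singleton clause (Q), Q = 1.
From the singleton clause (P'), P = 0.
From the singleton clause (R'), R = 0.
From the singleton clause (T'), T = 0.
That conflicts with the unit clause (T).
So every satisfying assignment has S = True.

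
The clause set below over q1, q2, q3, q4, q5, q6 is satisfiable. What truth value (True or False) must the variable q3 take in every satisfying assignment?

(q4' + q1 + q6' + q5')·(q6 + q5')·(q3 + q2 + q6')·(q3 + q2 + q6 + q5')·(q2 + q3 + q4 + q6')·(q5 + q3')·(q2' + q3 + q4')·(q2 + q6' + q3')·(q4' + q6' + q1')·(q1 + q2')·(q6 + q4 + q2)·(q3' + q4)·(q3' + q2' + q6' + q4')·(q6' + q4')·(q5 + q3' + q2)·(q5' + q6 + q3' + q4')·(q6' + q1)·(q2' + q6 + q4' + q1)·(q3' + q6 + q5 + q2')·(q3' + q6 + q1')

Suppose q3 = 1.
Unit clause (q5) forces q5 = 1.
Unit clause (q6) forces q6 = 1.
Unit clause (q2) forces q2 = 1.
Unit clause (q1) forces q1 = 1.
Unit clause (q4') forces q4 = 0.
Now (q4) is unsatisfied and unit — conflict.
So every satisfying assignment has q3 = False.

False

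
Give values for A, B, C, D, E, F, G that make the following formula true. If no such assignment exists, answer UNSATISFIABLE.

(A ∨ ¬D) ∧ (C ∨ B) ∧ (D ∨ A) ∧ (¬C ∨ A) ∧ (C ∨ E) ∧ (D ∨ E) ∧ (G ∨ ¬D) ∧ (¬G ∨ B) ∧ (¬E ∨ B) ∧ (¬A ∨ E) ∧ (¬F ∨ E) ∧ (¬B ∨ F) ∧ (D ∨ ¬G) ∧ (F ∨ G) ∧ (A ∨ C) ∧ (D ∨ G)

Branch on A: set A = True.
Unit clause (E) forces E = True.
Unit clause (B) forces B = True.
Unit clause (F) forces F = True.
Branch on G: set G = True.
Unit clause (D) forces D = True.
No clause remains; C is free.

A=True,  B=True,  C=True,  D=True,  E=True,  F=True,  G=True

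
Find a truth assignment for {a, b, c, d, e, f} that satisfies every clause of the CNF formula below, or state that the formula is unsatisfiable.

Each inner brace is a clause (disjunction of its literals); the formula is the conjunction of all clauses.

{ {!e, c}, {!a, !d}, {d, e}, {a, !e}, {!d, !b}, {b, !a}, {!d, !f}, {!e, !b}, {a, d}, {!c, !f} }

Suppose e = false.
From the singleton clause (d), d = true.
From the singleton clause (!a), a = false.
From the singleton clause (!b), b = false.
From the singleton clause (!f), f = false.
Every clause is now satisfied; c is unconstrained.

a=false,  b=false,  c=true,  d=true,  e=false,  f=false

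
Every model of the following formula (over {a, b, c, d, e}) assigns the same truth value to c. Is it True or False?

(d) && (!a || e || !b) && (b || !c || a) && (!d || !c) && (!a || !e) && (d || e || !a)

False

Suppose c = true.
From the singleton clause (d), d = true.
That conflicts with the unit clause (!d).
So every satisfying assignment has c = False.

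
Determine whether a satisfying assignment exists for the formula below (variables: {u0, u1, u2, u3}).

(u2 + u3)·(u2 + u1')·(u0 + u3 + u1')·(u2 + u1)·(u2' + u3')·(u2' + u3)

Suppose u2 = 1.
The clause (u3') is unit, so u3 = 0.
That conflicts with the unit clause (u3).
Backtrack on u2: now try u2 = 0.
The clause (u3) is unit, so u3 = 1.
The clause (u1') is unit, so u1 = 0.
That conflicts with the unit clause (u1).
Either choice for u2 ends in contradiction.
No assignment satisfies every clause.

No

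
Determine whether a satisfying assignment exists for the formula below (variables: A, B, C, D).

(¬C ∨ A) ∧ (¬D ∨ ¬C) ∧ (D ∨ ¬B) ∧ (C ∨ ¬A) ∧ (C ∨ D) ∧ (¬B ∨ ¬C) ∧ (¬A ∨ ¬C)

Branch on C: set C = False.
From the singleton clause (¬A), A = False.
From the singleton clause (D), D = True.
All clauses hold; B can take either value.
A satisfying assignment: A: False; B: False; C: False; D: True.

Yes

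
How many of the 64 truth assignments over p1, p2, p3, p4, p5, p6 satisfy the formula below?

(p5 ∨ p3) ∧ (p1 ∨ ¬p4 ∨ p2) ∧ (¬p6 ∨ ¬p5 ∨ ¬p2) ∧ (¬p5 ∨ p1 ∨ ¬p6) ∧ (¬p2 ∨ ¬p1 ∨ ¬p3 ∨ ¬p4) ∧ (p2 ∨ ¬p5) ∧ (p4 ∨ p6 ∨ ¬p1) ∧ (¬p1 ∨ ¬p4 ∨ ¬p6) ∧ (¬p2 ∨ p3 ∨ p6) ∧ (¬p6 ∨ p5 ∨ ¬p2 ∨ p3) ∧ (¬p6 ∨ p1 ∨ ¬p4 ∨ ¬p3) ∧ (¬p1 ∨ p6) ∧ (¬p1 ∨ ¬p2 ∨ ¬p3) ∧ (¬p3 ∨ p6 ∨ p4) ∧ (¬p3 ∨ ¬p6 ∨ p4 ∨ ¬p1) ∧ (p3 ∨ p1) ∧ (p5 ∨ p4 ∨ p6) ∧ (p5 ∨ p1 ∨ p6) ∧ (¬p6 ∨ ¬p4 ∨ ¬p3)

3

There are 2^6 = 64 truth assignments over (p1, p2, p3, p4, p5, p6).
Split on p4. With p4 = True, the clauses containing p4 are satisfied and ¬p4 drops from the rest; 1 of the 2^5 = 32 assignments to the other variables satisfy what remains.
With p4 = False, by the same count on the reduced clause set, 2 assignments work.
(One model: p1=F, p2=F, p3=T, p4=F, p5=F, p6=T.)
Total: 1 + 2 = 3.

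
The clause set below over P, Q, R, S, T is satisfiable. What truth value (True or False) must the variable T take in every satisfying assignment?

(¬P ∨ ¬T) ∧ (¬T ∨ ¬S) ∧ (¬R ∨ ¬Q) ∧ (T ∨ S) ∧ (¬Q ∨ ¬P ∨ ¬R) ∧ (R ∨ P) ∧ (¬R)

Suppose T = True.
The clause (¬P) is unit, so P = False.
The clause (¬S) is unit, so S = False.
The clause (R) is unit, so R = True.
That conflicts with the unit clause (¬R).
So every satisfying assignment has T = False.

False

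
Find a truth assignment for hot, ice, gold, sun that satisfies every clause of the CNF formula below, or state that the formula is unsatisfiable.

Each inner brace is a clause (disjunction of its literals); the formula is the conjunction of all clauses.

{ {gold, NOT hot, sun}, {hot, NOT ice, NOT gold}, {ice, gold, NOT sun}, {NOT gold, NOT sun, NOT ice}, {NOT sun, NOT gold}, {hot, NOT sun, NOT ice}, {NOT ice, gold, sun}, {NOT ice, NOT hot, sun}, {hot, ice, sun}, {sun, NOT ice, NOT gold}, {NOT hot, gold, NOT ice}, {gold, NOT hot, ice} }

Suppose sun = false.
Suppose gold = true.
(NOT ice) alone gives ice = false.
(hot) alone gives hot = true.
Every clause now holds.

hot=true, ice=false, gold=true, sun=false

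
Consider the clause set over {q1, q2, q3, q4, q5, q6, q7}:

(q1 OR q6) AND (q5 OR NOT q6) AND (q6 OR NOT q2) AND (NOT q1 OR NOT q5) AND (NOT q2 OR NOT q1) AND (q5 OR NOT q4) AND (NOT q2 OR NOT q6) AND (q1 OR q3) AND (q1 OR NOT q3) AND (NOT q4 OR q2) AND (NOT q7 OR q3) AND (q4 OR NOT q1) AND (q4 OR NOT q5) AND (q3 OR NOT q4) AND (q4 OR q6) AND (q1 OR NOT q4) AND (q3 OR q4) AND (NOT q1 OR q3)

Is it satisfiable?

Unsatisfiable

Suppose q1 = true.
(NOT q5) alone gives q5 = false.
(NOT q6) alone gives q6 = false.
(NOT q2) alone gives q2 = false.
(NOT q4) alone gives q4 = false.
That conflicts with the unit clause (q4).
So q1 must be the other value — set q1 = false.
(q6) alone gives q6 = true.
(q5) alone gives q5 = true.
(NOT q2) alone gives q2 = false.
(q3) alone gives q3 = true.
That conflicts with the unit clause (NOT q3).
Both values of q1 lead to a conflict.
No assignment satisfies every clause.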